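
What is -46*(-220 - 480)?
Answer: 32200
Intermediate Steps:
-46*(-220 - 480) = -46*(-700) = 32200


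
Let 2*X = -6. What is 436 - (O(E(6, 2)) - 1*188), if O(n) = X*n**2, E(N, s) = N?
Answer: 732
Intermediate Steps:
X = -3 (X = (1/2)*(-6) = -3)
O(n) = -3*n**2
436 - (O(E(6, 2)) - 1*188) = 436 - (-3*6**2 - 1*188) = 436 - (-3*36 - 188) = 436 - (-108 - 188) = 436 - 1*(-296) = 436 + 296 = 732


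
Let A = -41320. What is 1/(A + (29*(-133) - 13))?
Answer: -1/45190 ≈ -2.2129e-5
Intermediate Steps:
1/(A + (29*(-133) - 13)) = 1/(-41320 + (29*(-133) - 13)) = 1/(-41320 + (-3857 - 13)) = 1/(-41320 - 3870) = 1/(-45190) = -1/45190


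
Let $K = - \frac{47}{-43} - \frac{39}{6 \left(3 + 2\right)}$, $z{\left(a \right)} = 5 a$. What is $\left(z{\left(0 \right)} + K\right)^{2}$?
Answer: $\frac{7921}{184900} \approx 0.042839$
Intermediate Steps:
$K = - \frac{89}{430}$ ($K = \left(-47\right) \left(- \frac{1}{43}\right) - \frac{39}{6 \cdot 5} = \frac{47}{43} - \frac{39}{30} = \frac{47}{43} - \frac{13}{10} = - \frac{89}{430} \approx -0.20698$)
$\left(z{\left(0 \right)} + K\right)^{2} = \left(5 \cdot 0 - \frac{89}{430}\right)^{2} = \left(0 - \frac{89}{430}\right)^{2} = \left(- \frac{89}{430}\right)^{2} = \frac{7921}{184900}$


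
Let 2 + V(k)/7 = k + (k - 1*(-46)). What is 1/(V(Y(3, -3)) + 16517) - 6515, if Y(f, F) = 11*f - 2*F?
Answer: -113172064/17371 ≈ -6515.0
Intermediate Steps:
Y(f, F) = -2*F + 11*f
V(k) = 308 + 14*k (V(k) = -14 + 7*(k + (k - 1*(-46))) = -14 + 7*(k + (k + 46)) = -14 + 7*(k + (46 + k)) = -14 + 7*(46 + 2*k) = -14 + (322 + 14*k) = 308 + 14*k)
1/(V(Y(3, -3)) + 16517) - 6515 = 1/((308 + 14*(-2*(-3) + 11*3)) + 16517) - 6515 = 1/((308 + 14*(6 + 33)) + 16517) - 6515 = 1/((308 + 14*39) + 16517) - 6515 = 1/((308 + 546) + 16517) - 6515 = 1/(854 + 16517) - 6515 = 1/17371 - 6515 = -113172064/17371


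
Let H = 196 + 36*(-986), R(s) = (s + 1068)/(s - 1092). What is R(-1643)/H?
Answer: -23/3861820 ≈ -5.9557e-6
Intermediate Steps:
R(s) = (1068 + s)/(-1092 + s)
H = -35300 (H = 196 - 35496 = -35300)
R(-1643)/H = ((1068 - 1643)/(-1092 - 1643))/(-35300) = (-575/(-2735))*(-1/35300) = -1/2735*(-575)*(-1/35300) = (115/547)*(-1/35300) = -23/3861820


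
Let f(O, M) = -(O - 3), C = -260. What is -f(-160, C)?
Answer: -163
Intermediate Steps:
f(O, M) = 3 - O (f(O, M) = -(-3 + O) = 3 - O)
-f(-160, C) = -(3 - 1*(-160)) = -(3 + 160) = -1*163 = -163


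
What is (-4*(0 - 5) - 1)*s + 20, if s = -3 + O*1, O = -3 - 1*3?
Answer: -151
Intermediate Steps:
O = -6 (O = -3 - 3 = -6)
s = -9 (s = -3 - 6*1 = -3 - 6 = -9)
(-4*(0 - 5) - 1)*s + 20 = (-4*(0 - 5) - 1)*(-9) + 20 = (-4*(-5) - 1)*(-9) + 20 = (20 - 1)*(-9) + 20 = 19*(-9) + 20 = -171 + 20 = -151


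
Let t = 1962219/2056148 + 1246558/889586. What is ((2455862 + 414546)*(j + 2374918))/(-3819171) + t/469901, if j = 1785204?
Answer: -5131784178548737944673394735075/1641299316726348387860844 ≈ -3.1267e+6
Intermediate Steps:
t = 2154335144959/914560237364 (t = 1962219*(1/2056148) + 1246558*(1/889586) = 1962219/2056148 + 623279/444793 = 2154335144959/914560237364 ≈ 2.3556)
((2455862 + 414546)*(j + 2374918))/(-3819171) + t/469901 = ((2455862 + 414546)*(1785204 + 2374918))/(-3819171) + (2154335144959/914560237364)/469901 = (2870408*4160122)*(-1/3819171) + (2154335144959/914560237364)*(1/469901) = 11941247469776*(-1/3819171) + 2154335144959/429752770097580964 = -11941247469776/3819171 + 2154335144959/429752770097580964 = -5131784178548737944673394735075/1641299316726348387860844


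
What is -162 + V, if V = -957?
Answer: -1119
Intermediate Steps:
-162 + V = -162 - 957 = -1119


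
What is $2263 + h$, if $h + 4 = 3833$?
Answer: $6092$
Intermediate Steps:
$h = 3829$ ($h = -4 + 3833 = 3829$)
$2263 + h = 2263 + 3829 = 6092$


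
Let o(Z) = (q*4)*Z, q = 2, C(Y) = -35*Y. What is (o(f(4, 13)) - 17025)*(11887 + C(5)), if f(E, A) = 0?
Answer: -199396800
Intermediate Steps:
o(Z) = 8*Z (o(Z) = (2*4)*Z = 8*Z)
(o(f(4, 13)) - 17025)*(11887 + C(5)) = (8*0 - 17025)*(11887 - 35*5) = (0 - 17025)*(11887 - 175) = -17025*11712 = -199396800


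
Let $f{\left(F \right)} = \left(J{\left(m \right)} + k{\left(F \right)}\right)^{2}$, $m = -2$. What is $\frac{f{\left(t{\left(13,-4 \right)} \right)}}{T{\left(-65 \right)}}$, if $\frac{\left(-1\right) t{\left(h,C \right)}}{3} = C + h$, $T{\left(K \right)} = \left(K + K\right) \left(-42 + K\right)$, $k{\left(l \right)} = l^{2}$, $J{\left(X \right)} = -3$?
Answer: $\frac{263538}{6955} \approx 37.892$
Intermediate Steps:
$T{\left(K \right)} = 2 K \left(-42 + K\right)$
$t{\left(h,C \right)} = - 3 C - 3 h$ ($t{\left(h,C \right)} = - 3 \left(C + h\right) = - 3 C - 3 h$)
$f{\left(F \right)} = \left(-3 + F^{2}\right)^{2}$
$\frac{f{\left(t{\left(13,-4 \right)} \right)}}{T{\left(-65 \right)}} = \frac{\left(-3 + \left(\left(-3\right) \left(-4\right) - 39\right)^{2}\right)^{2}}{2 \left(-65\right) \left(-42 - 65\right)} = \frac{\left(-3 + \left(12 - 39\right)^{2}\right)^{2}}{2 \left(-65\right) \left(-107\right)} = \frac{\left(-3 + \left(-27\right)^{2}\right)^{2}}{13910} = \left(-3 + 729\right)^{2} \cdot \frac{1}{13910} = 726^{2} \cdot \frac{1}{13910} = 527076 \cdot \frac{1}{13910} = \frac{263538}{6955}$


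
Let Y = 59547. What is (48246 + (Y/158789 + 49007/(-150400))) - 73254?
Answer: -597236520828523/23881865600 ≈ -25008.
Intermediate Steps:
(48246 + (Y/158789 + 49007/(-150400))) - 73254 = (48246 + (59547/158789 + 49007/(-150400))) - 73254 = (48246 + (59547*(1/158789) + 49007*(-1/150400))) - 73254 = (48246 + (59547/158789 - 49007/150400)) - 73254 = (48246 + 1174096277/23881865600) - 73254 = 1152205661833877/23881865600 - 73254 = -597236520828523/23881865600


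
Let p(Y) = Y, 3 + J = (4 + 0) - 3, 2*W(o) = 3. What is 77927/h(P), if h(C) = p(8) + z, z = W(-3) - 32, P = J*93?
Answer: -155854/45 ≈ -3463.4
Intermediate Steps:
W(o) = 3/2 (W(o) = (½)*3 = 3/2)
J = -2 (J = -3 + ((4 + 0) - 3) = -3 + (4 - 3) = -3 + 1 = -2)
P = -186 (P = -2*93 = -186)
z = -61/2 (z = 3/2 - 32 = -61/2 ≈ -30.500)
h(C) = -45/2 (h(C) = 8 - 61/2 = -45/2)
77927/h(P) = 77927/(-45/2) = 77927*(-2/45) = -155854/45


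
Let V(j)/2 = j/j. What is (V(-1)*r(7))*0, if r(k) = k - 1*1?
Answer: 0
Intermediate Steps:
r(k) = -1 + k (r(k) = k - 1 = -1 + k)
V(j) = 2 (V(j) = 2*(j/j) = 2*1 = 2)
(V(-1)*r(7))*0 = (2*(-1 + 7))*0 = (2*6)*0 = 12*0 = 0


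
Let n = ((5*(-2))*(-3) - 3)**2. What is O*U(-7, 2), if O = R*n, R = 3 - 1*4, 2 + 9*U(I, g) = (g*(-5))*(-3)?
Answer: -2268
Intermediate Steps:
n = 729 (n = (-10*(-3) - 3)**2 = (30 - 3)**2 = 27**2 = 729)
U(I, g) = -2/9 + 5*g/3 (U(I, g) = -2/9 + ((g*(-5))*(-3))/9 = -2/9 + (-5*g*(-3))/9 = -2/9 + (15*g)/9 = -2/9 + 5*g/3)
R = -1 (R = 3 - 4 = -1)
O = -729 (O = -1*729 = -729)
O*U(-7, 2) = -729*(-2/9 + (5/3)*2) = -729*(-2/9 + 10/3) = -729*28/9 = -2268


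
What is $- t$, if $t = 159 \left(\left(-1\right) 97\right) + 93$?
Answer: $15330$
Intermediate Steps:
$t = -15330$ ($t = 159 \left(-97\right) + 93 = -15423 + 93 = -15330$)
$- t = \left(-1\right) \left(-15330\right) = 15330$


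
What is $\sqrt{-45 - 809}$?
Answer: $i \sqrt{854} \approx 29.223 i$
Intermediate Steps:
$\sqrt{-45 - 809} = \sqrt{-854} = i \sqrt{854}$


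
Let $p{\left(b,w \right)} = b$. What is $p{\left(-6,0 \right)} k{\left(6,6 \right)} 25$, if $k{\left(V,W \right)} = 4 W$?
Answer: $-3600$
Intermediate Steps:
$p{\left(-6,0 \right)} k{\left(6,6 \right)} 25 = - 6 \cdot 4 \cdot 6 \cdot 25 = \left(-6\right) 24 \cdot 25 = \left(-144\right) 25 = -3600$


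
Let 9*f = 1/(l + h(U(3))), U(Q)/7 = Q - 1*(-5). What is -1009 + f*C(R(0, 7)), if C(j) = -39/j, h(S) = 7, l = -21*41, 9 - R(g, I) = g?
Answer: -23265509/23058 ≈ -1009.0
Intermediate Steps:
U(Q) = 35 + 7*Q (U(Q) = 7*(Q - 1*(-5)) = 7*(Q + 5) = 7*(5 + Q) = 35 + 7*Q)
R(g, I) = 9 - g
l = -861
f = -1/7686 (f = 1/(9*(-861 + 7)) = (1/9)/(-854) = (1/9)*(-1/854) = -1/7686 ≈ -0.00013011)
-1009 + f*C(R(0, 7)) = -1009 - (-13)/(2562*(9 - 1*0)) = -1009 - (-13)/(2562*(9 + 0)) = -1009 - (-13)/(2562*9) = -1009 - 1/7686*(-13/3) = -1009 + 13/23058 = -23265509/23058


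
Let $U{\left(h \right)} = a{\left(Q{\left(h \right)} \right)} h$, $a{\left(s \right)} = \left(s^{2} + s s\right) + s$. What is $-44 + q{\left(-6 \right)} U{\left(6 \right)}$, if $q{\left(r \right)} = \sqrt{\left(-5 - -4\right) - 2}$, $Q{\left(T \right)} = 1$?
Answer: $-44 + 18 i \sqrt{3} \approx -44.0 + 31.177 i$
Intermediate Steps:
$a{\left(s \right)} = s + 2 s^{2}$ ($a{\left(s \right)} = \left(s^{2} + s^{2}\right) + s = 2 s^{2} + s = s + 2 s^{2}$)
$U{\left(h \right)} = 3 h$ ($U{\left(h \right)} = 1 \left(1 + 2 \cdot 1\right) h = 1 \left(1 + 2\right) h = 1 \cdot 3 h = 3 h$)
$q{\left(r \right)} = i \sqrt{3}$ ($q{\left(r \right)} = \sqrt{\left(-5 + 4\right) - 2} = \sqrt{-1 - 2} = \sqrt{-3} = i \sqrt{3}$)
$-44 + q{\left(-6 \right)} U{\left(6 \right)} = -44 + i \sqrt{3} \cdot 3 \cdot 6 = -44 + i \sqrt{3} \cdot 18 = -44 + 18 i \sqrt{3}$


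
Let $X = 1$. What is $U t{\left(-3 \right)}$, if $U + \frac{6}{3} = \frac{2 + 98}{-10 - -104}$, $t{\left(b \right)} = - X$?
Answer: $\frac{44}{47} \approx 0.93617$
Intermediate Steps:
$t{\left(b \right)} = -1$ ($t{\left(b \right)} = \left(-1\right) 1 = -1$)
$U = - \frac{44}{47}$ ($U = -2 + \frac{2 + 98}{-10 - -104} = -2 + \frac{100}{-10 + 104} = -2 + \frac{100}{94} = -2 + 100 \cdot \frac{1}{94} = -2 + \frac{50}{47} = - \frac{44}{47} \approx -0.93617$)
$U t{\left(-3 \right)} = \left(- \frac{44}{47}\right) \left(-1\right) = \frac{44}{47}$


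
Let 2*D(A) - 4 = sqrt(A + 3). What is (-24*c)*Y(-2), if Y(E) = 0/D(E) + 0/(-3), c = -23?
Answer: 0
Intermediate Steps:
D(A) = 2 + sqrt(3 + A)/2 (D(A) = 2 + sqrt(A + 3)/2 = 2 + sqrt(3 + A)/2)
Y(E) = 0 (Y(E) = 0/(2 + sqrt(3 + E)/2) + 0/(-3) = 0 + 0*(-1/3) = 0 + 0 = 0)
(-24*c)*Y(-2) = -24*(-23)*0 = 552*0 = 0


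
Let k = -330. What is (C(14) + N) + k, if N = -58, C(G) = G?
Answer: -374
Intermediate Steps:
(C(14) + N) + k = (14 - 58) - 330 = -44 - 330 = -374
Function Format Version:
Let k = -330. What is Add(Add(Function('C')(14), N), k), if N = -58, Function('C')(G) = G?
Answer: -374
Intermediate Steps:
Add(Add(Function('C')(14), N), k) = Add(Add(14, -58), -330) = Add(-44, -330) = -374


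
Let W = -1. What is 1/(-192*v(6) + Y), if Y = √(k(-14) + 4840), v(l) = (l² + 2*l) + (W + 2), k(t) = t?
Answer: -4704/44252819 - √4826/88505638 ≈ -0.00010708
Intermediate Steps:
v(l) = 1 + l² + 2*l (v(l) = (l² + 2*l) + (-1 + 2) = (l² + 2*l) + 1 = 1 + l² + 2*l)
Y = √4826 (Y = √(-14 + 4840) = √4826 ≈ 69.469)
1/(-192*v(6) + Y) = 1/(-192*(1 + 6² + 2*6) + √4826) = 1/(-192*(1 + 36 + 12) + √4826) = 1/(-192*49 + √4826) = 1/(-9408 + √4826)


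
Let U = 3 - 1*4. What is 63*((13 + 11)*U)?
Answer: -1512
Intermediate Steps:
U = -1 (U = 3 - 4 = -1)
63*((13 + 11)*U) = 63*((13 + 11)*(-1)) = 63*(24*(-1)) = 63*(-24) = -1512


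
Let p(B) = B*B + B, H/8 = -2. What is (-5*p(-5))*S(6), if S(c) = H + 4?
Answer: 1200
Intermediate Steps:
H = -16 (H = 8*(-2) = -16)
S(c) = -12 (S(c) = -16 + 4 = -12)
p(B) = B + B² (p(B) = B² + B = B + B²)
(-5*p(-5))*S(6) = -(-25)*(1 - 5)*(-12) = -(-25)*(-4)*(-12) = -5*20*(-12) = -100*(-12) = 1200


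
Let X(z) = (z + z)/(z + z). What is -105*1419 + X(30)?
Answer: -148994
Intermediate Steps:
X(z) = 1 (X(z) = (2*z)/((2*z)) = (2*z)*(1/(2*z)) = 1)
-105*1419 + X(30) = -105*1419 + 1 = -148995 + 1 = -148994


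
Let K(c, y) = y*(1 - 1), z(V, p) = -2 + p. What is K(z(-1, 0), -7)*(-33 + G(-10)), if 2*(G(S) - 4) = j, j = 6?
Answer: 0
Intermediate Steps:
G(S) = 7 (G(S) = 4 + (½)*6 = 4 + 3 = 7)
K(c, y) = 0 (K(c, y) = y*0 = 0)
K(z(-1, 0), -7)*(-33 + G(-10)) = 0*(-33 + 7) = 0*(-26) = 0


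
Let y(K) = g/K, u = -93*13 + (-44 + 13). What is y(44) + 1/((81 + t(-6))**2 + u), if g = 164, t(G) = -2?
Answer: 205052/55011 ≈ 3.7275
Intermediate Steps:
u = -1240 (u = -1209 - 31 = -1240)
y(K) = 164/K
y(44) + 1/((81 + t(-6))**2 + u) = 164/44 + 1/((81 - 2)**2 - 1240) = 164*(1/44) + 1/(79**2 - 1240) = 41/11 + 1/(6241 - 1240) = 41/11 + 1/5001 = 205052/55011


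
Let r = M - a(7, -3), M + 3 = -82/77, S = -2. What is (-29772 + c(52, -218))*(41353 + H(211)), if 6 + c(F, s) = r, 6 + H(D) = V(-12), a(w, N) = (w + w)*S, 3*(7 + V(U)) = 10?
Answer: -284160543890/231 ≈ -1.2301e+9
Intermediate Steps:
V(U) = -11/3 (V(U) = -7 + (⅓)*10 = -7 + 10/3 = -11/3)
a(w, N) = -4*w (a(w, N) = (w + w)*(-2) = (2*w)*(-2) = -4*w)
M = -313/77 (M = -3 - 82/77 = -313/77 ≈ -4.0649)
H(D) = -29/3 (H(D) = -6 - 11/3 = -29/3)
r = 1843/77 (r = -313/77 - (-4)*7 = -313/77 - 1*(-28) = -313/77 + 28 = 1843/77 ≈ 23.935)
c(F, s) = 1381/77 (c(F, s) = -6 + 1843/77 = 1381/77)
(-29772 + c(52, -218))*(41353 + H(211)) = (-29772 + 1381/77)*(41353 - 29/3) = -2291063/77*124030/3 = -284160543890/231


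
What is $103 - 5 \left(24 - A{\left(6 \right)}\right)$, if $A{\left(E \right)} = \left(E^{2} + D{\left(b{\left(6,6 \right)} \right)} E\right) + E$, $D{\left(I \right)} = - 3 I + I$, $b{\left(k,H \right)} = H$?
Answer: $-167$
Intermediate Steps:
$D{\left(I \right)} = - 2 I$
$A{\left(E \right)} = E^{2} - 11 E$ ($A{\left(E \right)} = \left(E^{2} + \left(-2\right) 6 E\right) + E = \left(E^{2} - 12 E\right) + E = E^{2} - 11 E$)
$103 - 5 \left(24 - A{\left(6 \right)}\right) = 103 - 5 \left(24 - 6 \left(-11 + 6\right)\right) = 103 - 5 \left(24 - 6 \left(-5\right)\right) = 103 - 5 \left(24 - -30\right) = 103 - 5 \left(24 + 30\right) = 103 - 270 = -167$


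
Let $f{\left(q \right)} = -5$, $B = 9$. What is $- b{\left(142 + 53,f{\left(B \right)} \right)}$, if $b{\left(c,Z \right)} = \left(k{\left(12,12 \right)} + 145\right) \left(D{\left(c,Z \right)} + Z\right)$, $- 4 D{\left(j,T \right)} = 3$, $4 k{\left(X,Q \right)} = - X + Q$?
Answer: $\frac{3335}{4} \approx 833.75$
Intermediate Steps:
$k{\left(X,Q \right)} = - \frac{X}{4} + \frac{Q}{4}$ ($k{\left(X,Q \right)} = \frac{- X + Q}{4} = \frac{Q - X}{4} = - \frac{X}{4} + \frac{Q}{4}$)
$D{\left(j,T \right)} = - \frac{3}{4}$ ($D{\left(j,T \right)} = \left(- \frac{1}{4}\right) 3 = - \frac{3}{4}$)
$b{\left(c,Z \right)} = - \frac{435}{4} + 145 Z$ ($b{\left(c,Z \right)} = \left(\left(\left(- \frac{1}{4}\right) 12 + \frac{1}{4} \cdot 12\right) + 145\right) \left(- \frac{3}{4} + Z\right) = \left(\left(-3 + 3\right) + 145\right) \left(- \frac{3}{4} + Z\right) = \left(0 + 145\right) \left(- \frac{3}{4} + Z\right) = 145 \left(- \frac{3}{4} + Z\right) = - \frac{435}{4} + 145 Z$)
$- b{\left(142 + 53,f{\left(B \right)} \right)} = - (- \frac{435}{4} + 145 \left(-5\right)) = - (- \frac{435}{4} - 725) = \left(-1\right) \left(- \frac{3335}{4}\right) = \frac{3335}{4}$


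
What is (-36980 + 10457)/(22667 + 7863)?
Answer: -26523/30530 ≈ -0.86875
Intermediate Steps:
(-36980 + 10457)/(22667 + 7863) = -26523/30530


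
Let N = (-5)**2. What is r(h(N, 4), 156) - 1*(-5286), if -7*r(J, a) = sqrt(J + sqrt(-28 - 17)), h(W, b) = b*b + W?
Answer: 5286 - sqrt(41 + 3*I*sqrt(5))/7 ≈ 5285.1 - 0.074584*I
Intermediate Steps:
N = 25
h(W, b) = W + b**2 (h(W, b) = b**2 + W = W + b**2)
r(J, a) = -sqrt(J + 3*I*sqrt(5))/7 (r(J, a) = -sqrt(J + sqrt(-28 - 17))/7 = -sqrt(J + sqrt(-45))/7 = -sqrt(J + 3*I*sqrt(5))/7)
r(h(N, 4), 156) - 1*(-5286) = -sqrt((25 + 4**2) + 3*I*sqrt(5))/7 - 1*(-5286) = -sqrt((25 + 16) + 3*I*sqrt(5))/7 + 5286 = -sqrt(41 + 3*I*sqrt(5))/7 + 5286 = 5286 - sqrt(41 + 3*I*sqrt(5))/7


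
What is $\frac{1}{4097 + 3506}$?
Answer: $\frac{1}{7603} \approx 0.00013153$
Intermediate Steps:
$\frac{1}{4097 + 3506} = \frac{1}{7603}$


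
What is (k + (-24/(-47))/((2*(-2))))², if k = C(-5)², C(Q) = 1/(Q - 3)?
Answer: 113569/9048064 ≈ 0.012552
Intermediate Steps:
C(Q) = 1/(-3 + Q)
k = 1/64 (k = (1/(-3 - 5))² = (1/(-8))² = (-⅛)² = 1/64 ≈ 0.015625)
(k + (-24/(-47))/((2*(-2))))² = (1/64 + (-24/(-47))/((2*(-2))))² = (1/64 - 24*(-1/47)/(-4))² = (1/64 + (24/47)*(-¼))² = (1/64 - 6/47)² = (-337/3008)² = 113569/9048064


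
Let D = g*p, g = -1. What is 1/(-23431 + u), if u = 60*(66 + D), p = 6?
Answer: -1/19831 ≈ -5.0426e-5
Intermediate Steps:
D = -6 (D = -1*6 = -6)
u = 3600 (u = 60*(66 - 6) = 60*60 = 3600)
1/(-23431 + u) = 1/(-23431 + 3600) = 1/(-19831) = -1/19831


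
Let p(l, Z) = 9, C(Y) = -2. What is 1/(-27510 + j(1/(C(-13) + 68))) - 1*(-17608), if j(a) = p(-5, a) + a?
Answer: 31959664454/1815065 ≈ 17608.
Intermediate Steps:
j(a) = 9 + a
1/(-27510 + j(1/(C(-13) + 68))) - 1*(-17608) = 1/(-27510 + (9 + 1/(-2 + 68))) - 1*(-17608) = 1/(-27510 + (9 + 1/66)) + 17608 = 1/(-27510 + 595/66) + 17608 = 1/(-1815065/66) + 17608 = -66/1815065 + 17608 = 31959664454/1815065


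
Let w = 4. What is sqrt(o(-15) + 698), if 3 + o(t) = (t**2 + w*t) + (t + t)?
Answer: sqrt(830) ≈ 28.810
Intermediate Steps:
o(t) = -3 + t**2 + 6*t (o(t) = -3 + ((t**2 + 4*t) + (t + t)) = -3 + ((t**2 + 4*t) + 2*t) = -3 + (t**2 + 6*t) = -3 + t**2 + 6*t)
sqrt(o(-15) + 698) = sqrt((-3 + (-15)**2 + 6*(-15)) + 698) = sqrt((-3 + 225 - 90) + 698) = sqrt(132 + 698) = sqrt(830)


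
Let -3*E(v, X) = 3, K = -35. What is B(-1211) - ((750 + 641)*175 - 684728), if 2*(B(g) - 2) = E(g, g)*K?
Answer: 882645/2 ≈ 4.4132e+5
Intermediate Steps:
E(v, X) = -1 (E(v, X) = -⅓*3 = -1)
B(g) = 39/2 (B(g) = 2 + (-1*(-35))/2 = 2 + (½)*35 = 2 + 35/2 = 39/2)
B(-1211) - ((750 + 641)*175 - 684728) = 39/2 - ((750 + 641)*175 - 684728) = 39/2 - (1391*175 - 684728) = 39/2 - (243425 - 684728) = 39/2 - 1*(-441303) = 39/2 + 441303 = 882645/2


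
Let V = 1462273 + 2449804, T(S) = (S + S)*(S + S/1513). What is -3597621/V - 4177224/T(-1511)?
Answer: -12399068166371043/6761331080303969 ≈ -1.8338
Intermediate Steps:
T(S) = 3028*S²/1513 (T(S) = (2*S)*(S + S*(1/1513)) = (2*S)*(S + S/1513) = (2*S)*(1514*S/1513) = 3028*S²/1513)
V = 3912077
-3597621/V - 4177224/T(-1511) = -3597621/3912077 - 4177224/((3028/1513)*(-1511)²) = -3597621*1/3912077 - 4177224/((3028/1513)*2283121) = -3597621/3912077 - 4177224/6913290388/1513 = -3597621/3912077 - 4177224*1513/6913290388 = -3597621/3912077 - 1580034978/1728322597 = -12399068166371043/6761331080303969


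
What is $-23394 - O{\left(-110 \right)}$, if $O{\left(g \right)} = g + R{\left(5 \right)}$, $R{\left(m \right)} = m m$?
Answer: $-23309$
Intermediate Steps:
$R{\left(m \right)} = m^{2}$
$O{\left(g \right)} = 25 + g$ ($O{\left(g \right)} = g + 5^{2} = g + 25 = 25 + g$)
$-23394 - O{\left(-110 \right)} = -23394 - \left(25 - 110\right) = -23394 - -85 = -23394 + 85 = -23309$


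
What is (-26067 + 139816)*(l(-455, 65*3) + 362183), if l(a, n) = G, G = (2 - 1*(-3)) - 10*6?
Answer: 41191697872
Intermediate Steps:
G = -55 (G = (2 + 3) - 60 = 5 - 60 = -55)
l(a, n) = -55
(-26067 + 139816)*(l(-455, 65*3) + 362183) = (-26067 + 139816)*(-55 + 362183) = 113749*362128 = 41191697872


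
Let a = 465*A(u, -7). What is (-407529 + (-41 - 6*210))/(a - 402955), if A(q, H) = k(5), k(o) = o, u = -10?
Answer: 40883/40063 ≈ 1.0205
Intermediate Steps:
A(q, H) = 5
a = 2325 (a = 465*5 = 2325)
(-407529 + (-41 - 6*210))/(a - 402955) = (-407529 + (-41 - 6*210))/(2325 - 402955) = (-407529 + (-41 - 1260))/(-400630) = (-407529 - 1301)*(-1/400630) = -408830*(-1/400630) = 40883/40063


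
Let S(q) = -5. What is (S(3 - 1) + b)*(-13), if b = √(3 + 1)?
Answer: 39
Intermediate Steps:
b = 2 (b = √4 = 2)
(S(3 - 1) + b)*(-13) = (-5 + 2)*(-13) = -3*(-13) = 39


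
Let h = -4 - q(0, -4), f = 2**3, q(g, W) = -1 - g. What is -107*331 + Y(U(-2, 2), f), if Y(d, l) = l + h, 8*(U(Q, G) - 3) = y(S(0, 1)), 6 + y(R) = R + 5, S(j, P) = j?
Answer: -35412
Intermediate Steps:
y(R) = -1 + R (y(R) = -6 + (R + 5) = -6 + (5 + R) = -1 + R)
f = 8
h = -3 (h = -4 - (-1 - 1*0) = -4 - (-1 + 0) = -4 - 1*(-1) = -4 + 1 = -3)
U(Q, G) = 23/8 (U(Q, G) = 3 + (-1 + 0)/8 = 3 + (1/8)*(-1) = 3 - 1/8 = 23/8)
Y(d, l) = -3 + l (Y(d, l) = l - 3 = -3 + l)
-107*331 + Y(U(-2, 2), f) = -107*331 + (-3 + 8) = -35417 + 5 = -35412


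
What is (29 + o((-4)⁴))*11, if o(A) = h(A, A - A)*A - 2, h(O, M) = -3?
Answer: -8151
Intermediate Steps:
o(A) = -2 - 3*A (o(A) = -3*A - 2 = -2 - 3*A)
(29 + o((-4)⁴))*11 = (29 + (-2 - 3*(-4)⁴))*11 = (29 + (-2 - 3*256))*11 = (29 + (-2 - 768))*11 = (29 - 770)*11 = -741*11 = -8151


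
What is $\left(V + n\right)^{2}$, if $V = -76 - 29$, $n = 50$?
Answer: $3025$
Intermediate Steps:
$V = -105$
$\left(V + n\right)^{2} = \left(-105 + 50\right)^{2} = \left(-55\right)^{2} = 3025$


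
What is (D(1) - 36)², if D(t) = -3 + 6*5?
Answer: 81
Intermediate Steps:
D(t) = 27 (D(t) = -3 + 30 = 27)
(D(1) - 36)² = (27 - 36)² = (-9)² = 81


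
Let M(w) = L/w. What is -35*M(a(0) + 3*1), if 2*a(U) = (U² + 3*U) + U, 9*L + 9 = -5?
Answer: 490/27 ≈ 18.148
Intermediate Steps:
L = -14/9 (L = -1 + (⅑)*(-5) = -1 - 5/9 = -14/9 ≈ -1.5556)
a(U) = U²/2 + 2*U (a(U) = ((U² + 3*U) + U)/2 = (U² + 4*U)/2 = U²/2 + 2*U)
M(w) = -14/(9*w)
-35*M(a(0) + 3*1) = -(-490)/(9*((½)*0*(4 + 0) + 3*1)) = -(-490)/(9*((½)*0*4 + 3)) = -(-490)/(9*(0 + 3)) = -(-490)/(9*3) = -35*(-14/27) = 490/27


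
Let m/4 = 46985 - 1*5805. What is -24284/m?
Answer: -6071/41180 ≈ -0.14743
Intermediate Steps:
m = 164720 (m = 4*(46985 - 1*5805) = 4*(46985 - 5805) = 4*41180 = 164720)
-24284/m = -24284/164720 = -24284*1/164720 = -6071/41180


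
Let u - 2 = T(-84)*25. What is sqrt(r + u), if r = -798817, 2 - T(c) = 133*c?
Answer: I*sqrt(519465) ≈ 720.74*I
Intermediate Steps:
T(c) = 2 - 133*c
u = 279352 (u = 2 + (2 - 133*(-84))*25 = 2 + (2 + 11172)*25 = 2 + 11174*25 = 2 + 279350 = 279352)
sqrt(r + u) = sqrt(-798817 + 279352) = sqrt(-519465) = I*sqrt(519465)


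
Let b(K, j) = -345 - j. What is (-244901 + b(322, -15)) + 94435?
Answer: -150796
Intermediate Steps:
(-244901 + b(322, -15)) + 94435 = (-244901 + (-345 - 1*(-15))) + 94435 = (-244901 + (-345 + 15)) + 94435 = (-244901 - 330) + 94435 = -245231 + 94435 = -150796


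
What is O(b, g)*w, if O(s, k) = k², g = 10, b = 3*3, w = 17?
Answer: 1700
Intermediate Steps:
b = 9
O(b, g)*w = 10²*17 = 100*17 = 1700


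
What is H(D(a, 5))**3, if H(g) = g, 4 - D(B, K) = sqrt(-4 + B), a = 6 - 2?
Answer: 64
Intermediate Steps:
a = 4
D(B, K) = 4 - sqrt(-4 + B)
H(D(a, 5))**3 = (4 - sqrt(-4 + 4))**3 = (4 - sqrt(0))**3 = (4 - 1*0)**3 = (4 + 0)**3 = 4**3 = 64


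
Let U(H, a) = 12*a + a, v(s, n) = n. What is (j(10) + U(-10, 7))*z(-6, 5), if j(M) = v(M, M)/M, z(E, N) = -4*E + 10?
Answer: 3128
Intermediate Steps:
z(E, N) = 10 - 4*E
j(M) = 1 (j(M) = M/M = 1)
U(H, a) = 13*a
(j(10) + U(-10, 7))*z(-6, 5) = (1 + 13*7)*(10 - 4*(-6)) = (1 + 91)*(10 + 24) = 92*34 = 3128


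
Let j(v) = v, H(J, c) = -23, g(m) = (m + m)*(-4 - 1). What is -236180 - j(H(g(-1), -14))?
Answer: -236157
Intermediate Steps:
g(m) = -10*m (g(m) = (2*m)*(-5) = -10*m)
-236180 - j(H(g(-1), -14)) = -236180 - 1*(-23) = -236180 + 23 = -236157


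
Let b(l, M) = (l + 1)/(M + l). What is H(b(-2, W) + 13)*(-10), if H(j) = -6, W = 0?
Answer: 60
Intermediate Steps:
b(l, M) = (1 + l)/(M + l)
H(b(-2, W) + 13)*(-10) = -6*(-10) = 60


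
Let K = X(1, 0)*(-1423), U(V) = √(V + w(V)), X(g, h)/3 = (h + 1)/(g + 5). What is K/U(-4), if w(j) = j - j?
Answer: 1423*I/4 ≈ 355.75*I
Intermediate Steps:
w(j) = 0
X(g, h) = 3*(1 + h)/(5 + g) (X(g, h) = 3*((h + 1)/(g + 5)) = 3*((1 + h)/(5 + g)) = 3*(1 + h)/(5 + g))
U(V) = √V (U(V) = √(V + 0) = √V)
K = -1423/2 (K = (3*(1 + 0)/(5 + 1))*(-1423) = (3*1/6)*(-1423) = (3*(⅙)*1)*(-1423) = (½)*(-1423) = -1423/2 ≈ -711.50)
K/U(-4) = -1423*(-I/2)/2 = -(-1423)*I/4 = 1423*I/4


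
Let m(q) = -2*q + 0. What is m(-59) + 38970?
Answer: 39088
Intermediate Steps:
m(q) = -2*q
m(-59) + 38970 = -2*(-59) + 38970 = 118 + 38970 = 39088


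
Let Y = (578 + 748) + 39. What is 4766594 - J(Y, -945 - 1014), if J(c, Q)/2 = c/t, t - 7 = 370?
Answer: 138231016/29 ≈ 4.7666e+6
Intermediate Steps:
t = 377 (t = 7 + 370 = 377)
Y = 1365 (Y = 1326 + 39 = 1365)
J(c, Q) = 2*c/377 (J(c, Q) = 2*(c/377) = 2*c/377)
4766594 - J(Y, -945 - 1014) = 4766594 - 2*1365/377 = 4766594 - 1*210/29 = 4766594 - 210/29 = 138231016/29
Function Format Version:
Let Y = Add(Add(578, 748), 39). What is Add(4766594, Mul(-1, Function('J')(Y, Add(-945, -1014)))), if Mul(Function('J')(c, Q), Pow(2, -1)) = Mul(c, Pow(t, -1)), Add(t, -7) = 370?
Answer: Rational(138231016, 29) ≈ 4.7666e+6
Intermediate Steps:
t = 377 (t = Add(7, 370) = 377)
Y = 1365 (Y = Add(1326, 39) = 1365)
Function('J')(c, Q) = Mul(Rational(2, 377), c) (Function('J')(c, Q) = Mul(2, Mul(c, Pow(377, -1))) = Mul(2, Mul(c, Rational(1, 377))) = Mul(2, Mul(Rational(1, 377), c)) = Mul(Rational(2, 377), c))
Add(4766594, Mul(-1, Function('J')(Y, Add(-945, -1014)))) = Add(4766594, Mul(-1, Mul(Rational(2, 377), 1365))) = Add(4766594, Mul(-1, Rational(210, 29))) = Add(4766594, Rational(-210, 29)) = Rational(138231016, 29)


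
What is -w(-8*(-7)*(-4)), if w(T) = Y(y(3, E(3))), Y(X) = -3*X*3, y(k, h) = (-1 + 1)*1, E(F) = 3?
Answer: 0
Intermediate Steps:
y(k, h) = 0 (y(k, h) = 0*1 = 0)
Y(X) = -9*X
w(T) = 0 (w(T) = -9*0 = 0)
-w(-8*(-7)*(-4)) = -1*0 = 0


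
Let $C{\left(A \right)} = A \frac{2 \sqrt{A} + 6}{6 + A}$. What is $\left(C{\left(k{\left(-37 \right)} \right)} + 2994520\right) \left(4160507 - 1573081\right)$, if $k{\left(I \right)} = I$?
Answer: $\frac{240191640479692}{31} + \frac{191469524 i \sqrt{37}}{31} \approx 7.7481 \cdot 10^{12} + 3.757 \cdot 10^{7} i$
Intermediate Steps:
$C{\left(A \right)} = \frac{A \left(6 + 2 \sqrt{A}\right)}{6 + A}$ ($C{\left(A \right)} = A \frac{6 + 2 \sqrt{A}}{6 + A} = \frac{A \left(6 + 2 \sqrt{A}\right)}{6 + A}$)
$\left(C{\left(k{\left(-37 \right)} \right)} + 2994520\right) \left(4160507 - 1573081\right) = \left(\frac{2 \left(\left(-37\right)^{\frac{3}{2}} + 3 \left(-37\right)\right)}{6 - 37} + 2994520\right) \left(4160507 - 1573081\right) = \left(\frac{2 \left(- 37 i \sqrt{37} - 111\right)}{-31} + 2994520\right) 2587426 = \left(2 \left(- \frac{1}{31}\right) \left(-111 - 37 i \sqrt{37}\right) + 2994520\right) 2587426 = \left(\left(\frac{222}{31} + \frac{74 i \sqrt{37}}{31}\right) + 2994520\right) 2587426 = \left(\frac{92830342}{31} + \frac{74 i \sqrt{37}}{31}\right) 2587426 = \frac{240191640479692}{31} + \frac{191469524 i \sqrt{37}}{31}$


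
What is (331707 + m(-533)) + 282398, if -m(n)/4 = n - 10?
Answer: 616277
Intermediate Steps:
m(n) = 40 - 4*n (m(n) = -4*(n - 10) = -4*(-10 + n) = 40 - 4*n)
(331707 + m(-533)) + 282398 = (331707 + (40 - 4*(-533))) + 282398 = (331707 + (40 + 2132)) + 282398 = (331707 + 2172) + 282398 = 333879 + 282398 = 616277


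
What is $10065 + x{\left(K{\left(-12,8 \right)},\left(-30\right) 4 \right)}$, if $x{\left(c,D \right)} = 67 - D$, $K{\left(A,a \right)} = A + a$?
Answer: $10252$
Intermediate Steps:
$10065 + x{\left(K{\left(-12,8 \right)},\left(-30\right) 4 \right)} = 10065 - \left(-67 - 120\right) = 10065 + \left(67 - -120\right) = 10065 + \left(67 + 120\right) = 10065 + 187 = 10252$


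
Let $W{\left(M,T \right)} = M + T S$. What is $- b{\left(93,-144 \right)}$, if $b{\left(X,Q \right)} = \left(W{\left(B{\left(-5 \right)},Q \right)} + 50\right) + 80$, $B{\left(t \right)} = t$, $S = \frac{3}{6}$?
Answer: $-53$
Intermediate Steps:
$S = \frac{1}{2}$ ($S = 3 \cdot \frac{1}{6} = \frac{1}{2} \approx 0.5$)
$W{\left(M,T \right)} = M + \frac{T}{2}$ ($W{\left(M,T \right)} = M + T \frac{1}{2} = M + \frac{T}{2}$)
$b{\left(X,Q \right)} = 125 + \frac{Q}{2}$ ($b{\left(X,Q \right)} = \left(\left(-5 + \frac{Q}{2}\right) + 50\right) + 80 = \left(45 + \frac{Q}{2}\right) + 80 = 125 + \frac{Q}{2}$)
$- b{\left(93,-144 \right)} = - (125 + \frac{1}{2} \left(-144\right)) = - (125 - 72) = \left(-1\right) 53 = -53$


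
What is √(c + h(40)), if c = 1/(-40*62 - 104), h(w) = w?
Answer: √66769914/1292 ≈ 6.3245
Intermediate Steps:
c = -1/2584 (c = 1/(-2480 - 104) = 1/(-2584) = -1/2584 ≈ -0.00038700)
√(c + h(40)) = √(-1/2584 + 40) = √(103359/2584) = √66769914/1292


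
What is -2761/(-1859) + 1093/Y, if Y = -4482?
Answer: 940265/757458 ≈ 1.2413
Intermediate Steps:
-2761/(-1859) + 1093/Y = -2761/(-1859) + 1093/(-4482) = -2761*(-1/1859) + 1093*(-1/4482) = 251/169 - 1093/4482 = 940265/757458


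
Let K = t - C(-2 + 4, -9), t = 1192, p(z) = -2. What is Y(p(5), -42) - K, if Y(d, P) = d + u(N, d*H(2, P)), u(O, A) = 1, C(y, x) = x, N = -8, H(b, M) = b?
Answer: -1202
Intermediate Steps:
Y(d, P) = 1 + d (Y(d, P) = d + 1 = 1 + d)
K = 1201 (K = 1192 - 1*(-9) = 1192 + 9 = 1201)
Y(p(5), -42) - K = (1 - 2) - 1*1201 = -1 - 1201 = -1202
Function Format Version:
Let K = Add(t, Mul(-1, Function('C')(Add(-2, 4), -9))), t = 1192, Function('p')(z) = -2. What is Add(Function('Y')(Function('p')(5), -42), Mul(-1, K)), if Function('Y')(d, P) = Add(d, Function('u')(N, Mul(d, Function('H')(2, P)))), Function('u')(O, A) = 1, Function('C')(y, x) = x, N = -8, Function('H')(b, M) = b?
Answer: -1202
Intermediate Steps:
Function('Y')(d, P) = Add(1, d) (Function('Y')(d, P) = Add(d, 1) = Add(1, d))
K = 1201 (K = Add(1192, Mul(-1, -9)) = Add(1192, 9) = 1201)
Add(Function('Y')(Function('p')(5), -42), Mul(-1, K)) = Add(Add(1, -2), Mul(-1, 1201)) = Add(-1, -1201) = -1202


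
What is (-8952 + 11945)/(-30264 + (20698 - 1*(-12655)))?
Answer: 2993/3089 ≈ 0.96892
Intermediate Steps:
(-8952 + 11945)/(-30264 + (20698 - 1*(-12655))) = 2993/(-30264 + (20698 + 12655)) = 2993/(-30264 + 33353) = 2993/3089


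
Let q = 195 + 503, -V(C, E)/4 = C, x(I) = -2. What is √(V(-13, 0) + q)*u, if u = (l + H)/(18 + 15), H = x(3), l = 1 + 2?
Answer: 5*√30/33 ≈ 0.82988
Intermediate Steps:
l = 3
H = -2
V(C, E) = -4*C
q = 698
u = 1/33 (u = (3 - 2)/(18 + 15) = 1/33 ≈ 0.030303)
√(V(-13, 0) + q)*u = √(-4*(-13) + 698)*(1/33) = √(52 + 698)*(1/33) = √750*(1/33) = (5*√30)*(1/33) = 5*√30/33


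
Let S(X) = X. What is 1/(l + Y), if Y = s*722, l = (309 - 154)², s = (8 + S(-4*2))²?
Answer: 1/24025 ≈ 4.1623e-5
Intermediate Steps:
s = 0 (s = (8 - 4*2)² = (8 - 8)² = 0² = 0)
l = 24025 (l = 155² = 24025)
Y = 0 (Y = 0*722 = 0)
1/(l + Y) = 1/(24025 + 0) = 1/24025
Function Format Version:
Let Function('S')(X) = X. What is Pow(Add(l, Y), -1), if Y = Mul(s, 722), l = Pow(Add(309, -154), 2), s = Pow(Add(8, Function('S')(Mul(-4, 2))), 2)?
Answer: Rational(1, 24025) ≈ 4.1623e-5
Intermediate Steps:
s = 0 (s = Pow(Add(8, Mul(-4, 2)), 2) = Pow(Add(8, -8), 2) = Pow(0, 2) = 0)
l = 24025 (l = Pow(155, 2) = 24025)
Y = 0 (Y = Mul(0, 722) = 0)
Pow(Add(l, Y), -1) = Pow(Add(24025, 0), -1) = Pow(24025, -1) = Rational(1, 24025)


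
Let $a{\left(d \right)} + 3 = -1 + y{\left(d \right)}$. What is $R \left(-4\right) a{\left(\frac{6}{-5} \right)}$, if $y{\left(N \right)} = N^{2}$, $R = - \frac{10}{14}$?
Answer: $- \frac{256}{35} \approx -7.3143$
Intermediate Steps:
$R = - \frac{5}{7}$ ($R = \left(-10\right) \frac{1}{14} = - \frac{5}{7} \approx -0.71429$)
$a{\left(d \right)} = -4 + d^{2}$ ($a{\left(d \right)} = -3 + \left(-1 + d^{2}\right) = -4 + d^{2}$)
$R \left(-4\right) a{\left(\frac{6}{-5} \right)} = \left(- \frac{5}{7}\right) \left(-4\right) \left(-4 + \left(\frac{6}{-5}\right)^{2}\right) = \frac{20 \left(-4 + \left(6 \left(- \frac{1}{5}\right)\right)^{2}\right)}{7} = \frac{20 \left(-4 + \left(- \frac{6}{5}\right)^{2}\right)}{7} = \frac{20 \left(-4 + \frac{36}{25}\right)}{7} = \frac{20}{7} \left(- \frac{64}{25}\right) = - \frac{256}{35}$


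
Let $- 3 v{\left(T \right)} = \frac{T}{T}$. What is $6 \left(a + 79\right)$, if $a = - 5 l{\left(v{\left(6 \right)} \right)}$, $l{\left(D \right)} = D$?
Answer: $484$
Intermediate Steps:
$v{\left(T \right)} = - \frac{1}{3}$ ($v{\left(T \right)} = - \frac{T \frac{1}{T}}{3} = \left(- \frac{1}{3}\right) 1 = - \frac{1}{3}$)
$a = \frac{5}{3}$ ($a = \left(-5\right) \left(- \frac{1}{3}\right) = \frac{5}{3} \approx 1.6667$)
$6 \left(a + 79\right) = 6 \left(\frac{5}{3} + 79\right) = 6 \cdot \frac{242}{3} = 484$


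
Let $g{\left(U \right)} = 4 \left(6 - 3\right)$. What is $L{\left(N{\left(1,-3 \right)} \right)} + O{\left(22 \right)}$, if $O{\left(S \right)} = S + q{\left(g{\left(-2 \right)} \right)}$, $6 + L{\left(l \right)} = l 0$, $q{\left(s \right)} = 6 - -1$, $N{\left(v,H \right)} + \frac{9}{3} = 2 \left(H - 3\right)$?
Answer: $23$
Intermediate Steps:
$g{\left(U \right)} = 12$ ($g{\left(U \right)} = 4 \cdot 3 = 12$)
$N{\left(v,H \right)} = -9 + 2 H$ ($N{\left(v,H \right)} = -3 + 2 \left(H - 3\right) = -3 + 2 \left(-3 + H\right) = -3 + \left(-6 + 2 H\right) = -9 + 2 H$)
$q{\left(s \right)} = 7$ ($q{\left(s \right)} = 6 + 1 = 7$)
$L{\left(l \right)} = -6$ ($L{\left(l \right)} = -6 + l 0 = -6 + 0 = -6$)
$O{\left(S \right)} = 7 + S$ ($O{\left(S \right)} = S + 7 = 7 + S$)
$L{\left(N{\left(1,-3 \right)} \right)} + O{\left(22 \right)} = -6 + \left(7 + 22\right) = -6 + 29 = 23$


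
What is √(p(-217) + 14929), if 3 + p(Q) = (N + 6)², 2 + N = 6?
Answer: √15026 ≈ 122.58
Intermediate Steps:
N = 4 (N = -2 + 6 = 4)
p(Q) = 97 (p(Q) = -3 + (4 + 6)² = -3 + 10² = -3 + 100 = 97)
√(p(-217) + 14929) = √(97 + 14929) = √15026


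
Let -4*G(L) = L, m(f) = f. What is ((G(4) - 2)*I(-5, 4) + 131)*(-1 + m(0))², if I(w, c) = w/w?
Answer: 128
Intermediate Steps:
G(L) = -L/4
I(w, c) = 1
((G(4) - 2)*I(-5, 4) + 131)*(-1 + m(0))² = ((-¼*4 - 2)*1 + 131)*(-1 + 0)² = ((-1 - 2)*1 + 131)*(-1)² = (-3*1 + 131)*1 = (-3 + 131)*1 = 128*1 = 128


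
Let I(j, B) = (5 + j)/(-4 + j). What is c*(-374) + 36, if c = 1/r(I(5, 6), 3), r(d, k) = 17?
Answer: 14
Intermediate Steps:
I(j, B) = (5 + j)/(-4 + j)
c = 1/17 ≈ 0.058824
c*(-374) + 36 = (1/17)*(-374) + 36 = -22 + 36 = 14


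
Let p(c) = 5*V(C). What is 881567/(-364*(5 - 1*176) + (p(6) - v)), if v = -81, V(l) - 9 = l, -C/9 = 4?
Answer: 881567/62190 ≈ 14.175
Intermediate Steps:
C = -36 (C = -9*4 = -36)
V(l) = 9 + l
p(c) = -135 (p(c) = 5*(9 - 36) = 5*(-27) = -135)
881567/(-364*(5 - 1*176) + (p(6) - v)) = 881567/(-364*(5 - 1*176) + (-135 - 1*(-81))) = 881567/(-364*(5 - 176) + (-135 + 81)) = 881567/(-364*(-171) - 54) = 881567/(62244 - 54) = 881567/62190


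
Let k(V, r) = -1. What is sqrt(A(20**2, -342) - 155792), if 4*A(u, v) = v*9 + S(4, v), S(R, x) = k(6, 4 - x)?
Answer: 3*I*sqrt(69583)/2 ≈ 395.68*I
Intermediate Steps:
S(R, x) = -1
A(u, v) = -1/4 + 9*v/4 (A(u, v) = (v*9 - 1)/4 = (9*v - 1)/4 = (-1 + 9*v)/4 = -1/4 + 9*v/4)
sqrt(A(20**2, -342) - 155792) = sqrt((-1/4 + (9/4)*(-342)) - 155792) = sqrt((-1/4 - 1539/2) - 155792) = sqrt(-3079/4 - 155792) = sqrt(-626247/4) = 3*I*sqrt(69583)/2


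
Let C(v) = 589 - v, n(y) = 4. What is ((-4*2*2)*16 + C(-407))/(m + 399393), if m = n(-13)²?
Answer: 740/399409 ≈ 0.0018527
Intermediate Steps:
m = 16 (m = 4² = 16)
((-4*2*2)*16 + C(-407))/(m + 399393) = ((-4*2*2)*16 + (589 - 1*(-407)))/(16 + 399393) = (-8*2*16 + (589 + 407))/399409 = (-16*16 + 996)*(1/399409) = (-256 + 996)*(1/399409) = 740*(1/399409) = 740/399409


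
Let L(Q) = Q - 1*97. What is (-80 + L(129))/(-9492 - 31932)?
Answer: 1/863 ≈ 0.0011587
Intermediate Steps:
L(Q) = -97 + Q (L(Q) = Q - 97 = -97 + Q)
(-80 + L(129))/(-9492 - 31932) = (-80 + (-97 + 129))/(-9492 - 31932) = (-80 + 32)/(-41424) = -48*(-1/41424) = 1/863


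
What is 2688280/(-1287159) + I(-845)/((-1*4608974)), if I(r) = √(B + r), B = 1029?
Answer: -2688280/1287159 - √46/2304487 ≈ -2.0885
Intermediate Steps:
I(r) = √(1029 + r)
2688280/(-1287159) + I(-845)/((-1*4608974)) = 2688280/(-1287159) + √(1029 - 845)/((-1*4608974)) = 2688280*(-1/1287159) + √184/(-4608974) = -2688280/1287159 + (2*√46)*(-1/4608974) = -2688280/1287159 - √46/2304487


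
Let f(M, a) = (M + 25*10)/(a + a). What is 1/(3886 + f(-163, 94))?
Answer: 188/730655 ≈ 0.00025730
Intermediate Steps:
f(M, a) = (250 + M)/(2*a) (f(M, a) = (M + 250)/((2*a)) = (250 + M)*(1/(2*a)) = (250 + M)/(2*a))
1/(3886 + f(-163, 94)) = 1/(3886 + (½)*(250 - 163)/94) = 1/(3886 + (½)*(1/94)*87) = 1/(3886 + 87/188) = 1/(730655/188) = 188/730655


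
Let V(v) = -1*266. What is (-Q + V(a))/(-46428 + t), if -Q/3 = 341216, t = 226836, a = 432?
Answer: 511691/90204 ≈ 5.6726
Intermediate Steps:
V(v) = -266
Q = -1023648 (Q = -3*341216 = -1023648)
(-Q + V(a))/(-46428 + t) = (-1*(-1023648) - 266)/(-46428 + 226836) = (1023648 - 266)/180408 = 1023382*(1/180408) = 511691/90204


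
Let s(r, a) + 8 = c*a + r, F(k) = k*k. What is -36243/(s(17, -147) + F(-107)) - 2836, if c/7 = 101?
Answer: -262211513/92471 ≈ -2835.6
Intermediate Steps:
c = 707 (c = 7*101 = 707)
F(k) = k²
s(r, a) = -8 + r + 707*a (s(r, a) = -8 + (707*a + r) = -8 + (r + 707*a) = -8 + r + 707*a)
-36243/(s(17, -147) + F(-107)) - 2836 = -36243/((-8 + 17 + 707*(-147)) + (-107)²) - 2836 = -36243/((-8 + 17 - 103929) + 11449) - 2836 = -36243/(-103920 + 11449) - 2836 = -36243/(-92471) - 2836 = -36243*(-1/92471) - 2836 = 36243/92471 - 2836 = -262211513/92471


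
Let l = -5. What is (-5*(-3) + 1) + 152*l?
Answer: -744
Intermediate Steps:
(-5*(-3) + 1) + 152*l = (-5*(-3) + 1) + 152*(-5) = (15 + 1) - 760 = 16 - 760 = -744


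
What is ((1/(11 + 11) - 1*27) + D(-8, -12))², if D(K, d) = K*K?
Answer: 664225/484 ≈ 1372.4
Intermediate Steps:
D(K, d) = K²
((1/(11 + 11) - 1*27) + D(-8, -12))² = ((1/(11 + 11) - 1*27) + (-8)²)² = ((1/22 - 27) + 64)² = (-593/22 + 64)² = (815/22)² = 664225/484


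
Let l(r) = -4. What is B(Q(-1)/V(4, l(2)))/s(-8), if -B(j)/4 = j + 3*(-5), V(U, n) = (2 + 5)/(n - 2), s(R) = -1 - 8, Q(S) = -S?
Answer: -148/21 ≈ -7.0476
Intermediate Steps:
s(R) = -9
V(U, n) = 7/(-2 + n)
B(j) = 60 - 4*j (B(j) = -4*(j + 3*(-5)) = -4*(j - 15) = -4*(-15 + j) = 60 - 4*j)
B(Q(-1)/V(4, l(2)))/s(-8) = (60 - 4*(-1*(-1))/(7/(-2 - 4)))/(-9) = (60 - 4/(7/(-6)))*(-⅑) = (60 - 4/(7*(-⅙)))*(-⅑) = (60 - 4/(-7/6))*(-⅑) = (60 - 4*(-6)/7)*(-⅑) = (60 - 4*(-6/7))*(-⅑) = (60 + 24/7)*(-⅑) = (444/7)*(-⅑) = -148/21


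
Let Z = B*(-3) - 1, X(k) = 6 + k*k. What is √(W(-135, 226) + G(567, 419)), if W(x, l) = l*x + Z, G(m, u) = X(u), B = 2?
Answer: 5*√5802 ≈ 380.85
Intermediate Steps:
X(k) = 6 + k²
Z = -7 (Z = 2*(-3) - 1 = -6 - 1 = -7)
G(m, u) = 6 + u²
W(x, l) = -7 + l*x (W(x, l) = l*x - 7 = -7 + l*x)
√(W(-135, 226) + G(567, 419)) = √((-7 + 226*(-135)) + (6 + 419²)) = √((-7 - 30510) + (6 + 175561)) = √(-30517 + 175567) = √145050 = 5*√5802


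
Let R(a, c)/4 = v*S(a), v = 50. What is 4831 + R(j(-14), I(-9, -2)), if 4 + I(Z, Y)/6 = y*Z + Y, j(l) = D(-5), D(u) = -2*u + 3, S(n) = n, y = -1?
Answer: 7431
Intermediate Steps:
D(u) = 3 - 2*u
j(l) = 13 (j(l) = 3 - 2*(-5) = 3 + 10 = 13)
I(Z, Y) = -24 - 6*Z + 6*Y (I(Z, Y) = -24 + 6*(-Z + Y) = -24 + 6*(Y - Z) = -24 + (-6*Z + 6*Y) = -24 - 6*Z + 6*Y)
R(a, c) = 200*a (R(a, c) = 4*(50*a) = 200*a)
4831 + R(j(-14), I(-9, -2)) = 4831 + 200*13 = 4831 + 2600 = 7431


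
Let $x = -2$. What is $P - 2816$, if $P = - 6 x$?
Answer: $-2804$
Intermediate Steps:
$P = 12$ ($P = \left(-6\right) \left(-2\right) = 12$)
$P - 2816 = 12 - 2816 = -2804$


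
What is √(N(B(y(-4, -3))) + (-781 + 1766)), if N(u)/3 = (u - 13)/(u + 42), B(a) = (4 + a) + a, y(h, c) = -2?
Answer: √192878/14 ≈ 31.370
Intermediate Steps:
B(a) = 4 + 2*a
N(u) = 3*(-13 + u)/(42 + u) (N(u) = 3*((u - 13)/(u + 42)) = 3*((-13 + u)/(42 + u)) = 3*(-13 + u)/(42 + u))
√(N(B(y(-4, -3))) + (-781 + 1766)) = √(3*(-13 + (4 + 2*(-2)))/(42 + (4 + 2*(-2))) + (-781 + 1766)) = √(3*(-13 + (4 - 4))/(42 + (4 - 4)) + 985) = √(3*(-13 + 0)/(42 + 0) + 985) = √(3*(-13)/42 + 985) = √(3*(1/42)*(-13) + 985) = √(-13/14 + 985) = √(13777/14) = √192878/14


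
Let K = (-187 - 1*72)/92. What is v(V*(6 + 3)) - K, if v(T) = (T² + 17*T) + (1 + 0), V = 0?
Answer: 351/92 ≈ 3.8152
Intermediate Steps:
v(T) = 1 + T² + 17*T (v(T) = (T² + 17*T) + 1 = 1 + T² + 17*T)
K = -259/92 (K = (-187 - 72)*(1/92) = -259*1/92 = -259/92 ≈ -2.8152)
v(V*(6 + 3)) - K = (1 + (0*(6 + 3))² + 17*(0*(6 + 3))) - 1*(-259/92) = (1 + (0*9)² + 17*(0*9)) + 259/92 = (1 + 0² + 17*0) + 259/92 = (1 + 0 + 0) + 259/92 = 1 + 259/92 = 351/92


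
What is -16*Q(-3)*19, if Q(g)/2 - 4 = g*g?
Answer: -7904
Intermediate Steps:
Q(g) = 8 + 2*g² (Q(g) = 8 + 2*(g*g) = 8 + 2*g²)
-16*Q(-3)*19 = -16*(8 + 2*(-3)²)*19 = -16*(8 + 2*9)*19 = -16*(8 + 18)*19 = -16*26*19 = -416*19 = -7904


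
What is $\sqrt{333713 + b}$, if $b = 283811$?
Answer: $2 \sqrt{154381} \approx 785.83$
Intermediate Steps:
$\sqrt{333713 + b} = \sqrt{333713 + 283811} = \sqrt{617524} = 2 \sqrt{154381}$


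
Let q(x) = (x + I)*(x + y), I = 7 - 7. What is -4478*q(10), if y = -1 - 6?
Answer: -134340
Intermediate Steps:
I = 0
y = -7
q(x) = x*(-7 + x) (q(x) = (x + 0)*(x - 7) = x*(-7 + x))
-4478*q(10) = -44780*(-7 + 10) = -44780*3 = -4478*30 = -134340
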